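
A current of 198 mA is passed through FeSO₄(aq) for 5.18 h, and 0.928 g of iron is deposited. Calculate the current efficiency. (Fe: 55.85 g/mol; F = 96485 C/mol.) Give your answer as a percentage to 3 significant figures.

86.8%

Q = 0.198 × 18648 = 3692 C
n(e⁻) = 3692 / 96485 = 0.03827 mol
Fe²⁺ + 2e⁻ → Fe, so theoretical n(Fe) = 0.01914 mol → 1.069 g
Efficiency = 0.928 / 1.069 = 0.8681 = 86.8%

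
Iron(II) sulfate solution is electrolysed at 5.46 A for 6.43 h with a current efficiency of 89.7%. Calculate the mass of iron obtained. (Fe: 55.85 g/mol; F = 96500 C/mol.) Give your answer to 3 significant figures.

Q = 5.46 × 23148 = 1.264×10^5 C
n(e⁻) = 1.264×10^5 / 96500 = 1.310 mol
Fe²⁺ + 2e⁻ → Fe, so theoretical m(Fe) = 0.6550 × 55.85 = 36.58 g
Actual mass = 89.7% × 36.58 = 32.8 g

32.8 g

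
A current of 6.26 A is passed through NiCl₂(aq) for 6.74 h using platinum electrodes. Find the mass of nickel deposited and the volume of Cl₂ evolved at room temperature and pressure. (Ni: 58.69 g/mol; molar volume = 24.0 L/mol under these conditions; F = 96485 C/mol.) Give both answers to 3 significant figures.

46.2 g Ni; 18.9 L Cl₂

Q = 6.26 × 24264 = 1.519×10^5 C; n(e⁻) = 1.519×10^5 / 96485 = 1.574 mol
Cathode: Ni²⁺ + 2e⁻ → Ni → n(Ni) = 1.574/2 = 0.7870 mol → 46.2 g
Anode: 2Cl⁻ → Cl₂ + 2e⁻ → n(Cl₂) = 1.574/2 = 0.7870 mol → 18.9 L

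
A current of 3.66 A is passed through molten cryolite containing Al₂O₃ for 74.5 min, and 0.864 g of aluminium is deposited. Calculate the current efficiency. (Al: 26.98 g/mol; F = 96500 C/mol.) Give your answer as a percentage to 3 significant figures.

Q = 3.66 × 4470 = 16360 C
n(e⁻) = 16360 / 96500 = 0.1695 mol
Al³⁺ + 3e⁻ → Al, so theoretical n(Al) = 0.05650 mol → 1.524 g
Efficiency = 0.864 / 1.524 = 0.5669 = 56.7%

56.7%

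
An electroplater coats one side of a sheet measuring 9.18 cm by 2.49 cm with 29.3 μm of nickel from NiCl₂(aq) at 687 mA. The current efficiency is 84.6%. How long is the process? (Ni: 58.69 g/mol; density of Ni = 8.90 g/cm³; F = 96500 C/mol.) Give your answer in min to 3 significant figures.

56.2 min

Plated area = 9.18 × 2.49 = 22.86 cm²
Volume = 22.86 × 29.3×10⁻⁴ cm = 0.06698 cm³
m(Ni) = 0.06698 × 8.90 = 0.5961 g
n(Ni) = 0.5961 / 58.69 = 0.01016 mol; n(e⁻) = 2 × 0.01016 = 0.02032 mol
Q = 0.02032 × 96500 / 0.846 = 2318 C
t = 2318 / 0.687 = 3374 s = 56.2 min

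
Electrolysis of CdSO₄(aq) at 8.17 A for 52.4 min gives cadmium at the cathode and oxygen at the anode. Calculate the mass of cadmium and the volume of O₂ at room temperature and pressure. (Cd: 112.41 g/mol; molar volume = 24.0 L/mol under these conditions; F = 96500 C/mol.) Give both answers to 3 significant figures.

Q = 8.17 × 3144 = 25690 C; n(e⁻) = 25690 / 96500 = 0.2662 mol
Cathode: Cd²⁺ + 2e⁻ → Cd → n(Cd) = 0.2662/2 = 0.1331 mol → 15.0 g
Anode: 2H₂O → O₂ + 4H⁺ + 4e⁻ → n(O₂) = 0.2662/4 = 0.06655 mol → 1.60 L

15.0 g Cd; 1.60 L O₂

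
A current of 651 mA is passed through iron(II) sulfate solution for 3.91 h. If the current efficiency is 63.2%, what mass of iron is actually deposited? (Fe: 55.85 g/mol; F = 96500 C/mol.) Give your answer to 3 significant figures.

Q = 0.651 × 14076 = 9163 C
n(e⁻) = 9163 / 96500 = 0.09495 mol
Fe²⁺ + 2e⁻ → Fe, so theoretical m(Fe) = 0.04748 × 55.85 = 2.652 g
Actual mass = 63.2% × 2.652 = 1.68 g

1.68 g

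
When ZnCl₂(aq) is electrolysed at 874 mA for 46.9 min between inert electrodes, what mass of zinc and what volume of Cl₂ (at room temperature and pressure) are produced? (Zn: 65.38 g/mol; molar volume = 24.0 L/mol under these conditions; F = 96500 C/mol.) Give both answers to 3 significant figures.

0.833 g Zn; 0.306 L Cl₂

Q = 0.874 × 2814 = 2459 C; n(e⁻) = 2459 / 96500 = 0.02548 mol
Cathode: Zn²⁺ + 2e⁻ → Zn → n(Zn) = 0.02548/2 = 0.01274 mol → 0.833 g
Anode: 2Cl⁻ → Cl₂ + 2e⁻ → n(Cl₂) = 0.02548/2 = 0.01274 mol → 0.306 L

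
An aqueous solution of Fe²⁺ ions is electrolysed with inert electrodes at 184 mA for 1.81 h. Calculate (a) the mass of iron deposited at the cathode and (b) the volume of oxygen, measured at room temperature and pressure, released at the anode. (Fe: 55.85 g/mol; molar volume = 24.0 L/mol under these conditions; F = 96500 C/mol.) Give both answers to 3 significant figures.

0.347 g Fe; 0.0745 L O₂

Q = 0.184 × 6516 = 1199 C; n(e⁻) = 1199 / 96500 = 0.01242 mol
Cathode: Fe²⁺ + 2e⁻ → Fe → n(Fe) = 0.01242/2 = 0.006210 mol → 0.347 g
Anode: 2H₂O → O₂ + 4H⁺ + 4e⁻ → n(O₂) = 0.01242/4 = 0.003105 mol → 0.0745 L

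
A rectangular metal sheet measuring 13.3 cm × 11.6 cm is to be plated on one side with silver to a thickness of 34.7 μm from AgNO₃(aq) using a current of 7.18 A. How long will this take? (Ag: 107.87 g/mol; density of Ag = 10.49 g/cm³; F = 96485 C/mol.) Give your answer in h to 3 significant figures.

Plated area = 13.3 × 11.6 = 154.3 cm²
Volume = 154.3 × 34.7×10⁻⁴ cm = 0.5354 cm³
m(Ag) = 0.5354 × 10.49 = 5.616 g
n(Ag) = 5.616 / 107.87 = 0.05206 mol; n(e⁻) = 0.05206 mol
Q = 0.05206 × 96485 = 5023 C
t = 5023 / 7.18 = 699.6 s = 0.194 h

0.194 h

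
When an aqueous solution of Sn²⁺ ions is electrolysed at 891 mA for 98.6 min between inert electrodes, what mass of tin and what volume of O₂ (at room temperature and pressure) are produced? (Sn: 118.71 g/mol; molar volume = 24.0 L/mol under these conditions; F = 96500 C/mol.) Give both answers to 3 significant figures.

3.24 g Sn; 0.328 L O₂

Q = 0.891 × 5916 = 5271 C; n(e⁻) = 5271 / 96500 = 0.05462 mol
Cathode: Sn²⁺ + 2e⁻ → Sn → n(Sn) = 0.05462/2 = 0.02731 mol → 3.24 g
Anode: 2H₂O → O₂ + 4H⁺ + 4e⁻ → n(O₂) = 0.05462/4 = 0.01366 mol → 0.328 L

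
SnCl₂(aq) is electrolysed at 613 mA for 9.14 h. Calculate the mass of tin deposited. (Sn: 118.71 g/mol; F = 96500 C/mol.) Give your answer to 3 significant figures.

12.4 g

Q = It = 0.613 × 32904 = 20170 C
n(e⁻) = Q/F = 20170/96500 = 0.2090 mol
Sn²⁺ + 2e⁻ → Sn, so n(Sn) = 0.2090 / 2 = 0.1045 mol
m = 0.1045 × 118.71 = 12.4 g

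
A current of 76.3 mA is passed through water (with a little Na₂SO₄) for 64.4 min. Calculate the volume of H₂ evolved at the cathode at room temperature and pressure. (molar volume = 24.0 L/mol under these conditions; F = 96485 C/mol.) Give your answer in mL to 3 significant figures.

Q = It = 0.0763 × 3864 = 294.8 C
Moles of electrons = 294.8 / 96485 = 0.003055 mol
2H⁺ + 2e⁻ → H₂, so n(H₂) = 0.003055 / 2 = 0.001528 mol
V = 0.001528 × 24.0 = 0.03667 L
= 36.7 mL

36.7 mL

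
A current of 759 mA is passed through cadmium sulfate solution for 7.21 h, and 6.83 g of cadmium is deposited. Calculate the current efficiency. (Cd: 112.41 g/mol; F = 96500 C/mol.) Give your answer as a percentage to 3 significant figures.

Q = 0.759 × 25956 = 19700 C
n(e⁻) = 19700 / 96500 = 0.2041 mol
Cd²⁺ + 2e⁻ → Cd, so theoretical n(Cd) = 0.1021 mol → 11.48 g
Efficiency = 6.83 / 11.48 = 0.5949 = 59.5%

59.5%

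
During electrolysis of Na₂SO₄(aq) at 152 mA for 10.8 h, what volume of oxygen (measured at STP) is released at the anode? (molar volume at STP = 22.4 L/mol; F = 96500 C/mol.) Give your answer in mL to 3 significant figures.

343 mL

Charge passed = 0.152 × 38880 = 5910 C
Moles of electrons = 5910 / 96500 = 0.06124 mol
2H₂O → O₂ + 4H⁺ + 4e⁻, so n(O₂) = 0.06124 / 4 = 0.01531 mol
V = 0.01531 × 22.4 = 0.3429 L
= 343 mL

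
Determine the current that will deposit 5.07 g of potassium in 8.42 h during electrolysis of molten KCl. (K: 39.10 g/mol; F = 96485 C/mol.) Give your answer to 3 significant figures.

0.413 A

n(K) = 5.07 / 39.10 = 0.1297 mol
K⁺ + e⁻ → K, so n(e⁻) = 0.1297 mol
Q = 0.1297 × 96485 = 12510 C
I = Q / t = 12510 / 30312 s = 0.413 A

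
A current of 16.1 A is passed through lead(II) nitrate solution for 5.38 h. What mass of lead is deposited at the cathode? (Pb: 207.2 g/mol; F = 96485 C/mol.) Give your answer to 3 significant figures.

Q = It = 16.1 × 19368 = 3.118×10^5 C
n(e⁻) = 3.118×10^5 / 96485 = 3.232 mol
Pb²⁺ + 2e⁻ → Pb, so n(Pb) = 3.232 / 2 = 1.616 mol
m = 1.616 × 207.2 = 335 g

335 g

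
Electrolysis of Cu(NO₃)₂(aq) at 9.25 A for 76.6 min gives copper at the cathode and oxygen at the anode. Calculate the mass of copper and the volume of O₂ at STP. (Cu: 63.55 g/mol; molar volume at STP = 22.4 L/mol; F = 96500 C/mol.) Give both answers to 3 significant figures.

Q = 9.25 × 4596 = 42510 C; n(e⁻) = 42510 / 96500 = 0.4405 mol
Cathode: Cu²⁺ + 2e⁻ → Cu → n(Cu) = 0.4405/2 = 0.2203 mol → 14.0 g
Anode: 2H₂O → O₂ + 4H⁺ + 4e⁻ → n(O₂) = 0.4405/4 = 0.1101 mol → 2.47 L

14.0 g Cu; 2.47 L O₂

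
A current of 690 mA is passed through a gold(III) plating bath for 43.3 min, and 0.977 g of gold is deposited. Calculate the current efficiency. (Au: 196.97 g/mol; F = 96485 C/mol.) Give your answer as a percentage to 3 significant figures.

80.1%

Q = 0.690 × 2598 = 1793 C
n(e⁻) = 1793 / 96485 = 0.01858 mol
Au³⁺ + 3e⁻ → Au, so theoretical n(Au) = 0.006193 mol → 1.220 g
Efficiency = 0.977 / 1.220 = 0.8008 = 80.1%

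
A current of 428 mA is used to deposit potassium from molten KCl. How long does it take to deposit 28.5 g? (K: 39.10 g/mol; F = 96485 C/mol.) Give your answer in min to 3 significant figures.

2740 min

n(K) = 28.5 / 39.10 = 0.7289 mol
K⁺ + e⁻ → K, so n(e⁻) = 0.7289 mol
Q = 0.7289 × 96485 = 70330 C
t = Q / I = 70330 / 0.428 = 1.643×10^5 s = 2740 min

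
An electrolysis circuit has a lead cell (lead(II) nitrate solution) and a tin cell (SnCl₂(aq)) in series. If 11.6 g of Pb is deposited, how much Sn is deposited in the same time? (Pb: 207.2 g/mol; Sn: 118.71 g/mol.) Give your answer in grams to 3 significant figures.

n(Pb) = 11.6 / 207.2 = 0.05598 mol
Pb²⁺ + 2e⁻ → Pb, so n(e⁻) = 2 × 0.05598 = 0.1120 mol
The cells are in series, so the same charge (and hence the same n(e⁻) = 0.1120 mol) passes through both.
Sn²⁺ + 2e⁻ → Sn, so n(Sn) = 0.1120 / 2 = 0.05600 mol
m(Sn) = 0.05600 × 118.71 = 6.65 g

6.65 g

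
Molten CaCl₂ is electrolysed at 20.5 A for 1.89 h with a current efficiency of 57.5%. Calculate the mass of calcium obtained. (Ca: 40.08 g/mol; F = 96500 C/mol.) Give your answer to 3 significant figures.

16.7 g

Q = 20.5 × 6804 = 1.395×10^5 C
n(e⁻) = 1.395×10^5 / 96500 = 1.446 mol
Ca²⁺ + 2e⁻ → Ca, so theoretical m(Ca) = 0.7230 × 40.08 = 28.98 g
Actual mass = 57.5% × 28.98 = 16.7 g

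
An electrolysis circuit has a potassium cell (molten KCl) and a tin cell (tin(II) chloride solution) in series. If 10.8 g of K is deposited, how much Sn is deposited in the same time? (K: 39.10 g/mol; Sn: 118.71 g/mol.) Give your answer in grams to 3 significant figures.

n(K) = 10.8 / 39.10 = 0.2762 mol
K⁺ + e⁻ → K, so n(e⁻) = 0.2762 mol
Since the cells are in series, n(e⁻) in the Sn cell is also 0.2762 mol.
Sn²⁺ + 2e⁻ → Sn, so n(Sn) = 0.2762 / 2 = 0.1381 mol
m(Sn) = 0.1381 × 118.71 = 16.4 g

16.4 g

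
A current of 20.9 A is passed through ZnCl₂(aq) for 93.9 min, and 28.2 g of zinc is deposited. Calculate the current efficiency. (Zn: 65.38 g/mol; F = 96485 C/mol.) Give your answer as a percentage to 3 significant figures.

70.7%

Q = 20.9 × 5634 = 1.178×10^5 C
n(e⁻) = 1.178×10^5 / 96485 = 1.221 mol
Zn²⁺ + 2e⁻ → Zn, so theoretical n(Zn) = 0.6105 mol → 39.91 g
Efficiency = 28.2 / 39.91 = 0.7066 = 70.7%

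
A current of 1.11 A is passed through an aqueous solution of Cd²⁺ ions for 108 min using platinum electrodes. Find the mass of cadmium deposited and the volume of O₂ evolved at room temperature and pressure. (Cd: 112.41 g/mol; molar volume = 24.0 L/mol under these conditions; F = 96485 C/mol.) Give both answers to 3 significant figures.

4.19 g Cd; 0.447 L O₂

Q = 1.11 × 6480 = 7193 C; n(e⁻) = 7193 / 96485 = 0.07455 mol
Cathode: Cd²⁺ + 2e⁻ → Cd → n(Cd) = 0.07455/2 = 0.03728 mol → 4.19 g
Anode: 2H₂O → O₂ + 4H⁺ + 4e⁻ → n(O₂) = 0.07455/4 = 0.01864 mol → 0.447 L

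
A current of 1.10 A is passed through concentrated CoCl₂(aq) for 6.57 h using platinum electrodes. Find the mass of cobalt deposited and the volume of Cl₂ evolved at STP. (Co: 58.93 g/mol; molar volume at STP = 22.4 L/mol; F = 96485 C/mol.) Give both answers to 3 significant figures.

Q = 1.10 × 23652 = 26020 C; n(e⁻) = 26020 / 96485 = 0.2697 mol
Cathode: Co²⁺ + 2e⁻ → Co → n(Co) = 0.2697/2 = 0.1349 mol → 7.95 g
Anode: 2Cl⁻ → Cl₂ + 2e⁻ → n(Cl₂) = 0.2697/2 = 0.1349 mol → 3.02 L

7.95 g Co; 3.02 L Cl₂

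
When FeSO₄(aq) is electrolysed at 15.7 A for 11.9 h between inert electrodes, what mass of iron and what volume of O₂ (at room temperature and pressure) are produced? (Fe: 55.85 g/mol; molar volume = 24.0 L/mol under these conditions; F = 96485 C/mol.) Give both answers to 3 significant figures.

Q = 15.7 × 42840 = 6.726×10^5 C; n(e⁻) = 6.726×10^5 / 96485 = 6.971 mol
Cathode: Fe²⁺ + 2e⁻ → Fe → n(Fe) = 6.971/2 = 3.486 mol → 195 g
Anode: 2H₂O → O₂ + 4H⁺ + 4e⁻ → n(O₂) = 6.971/4 = 1.743 mol → 41.8 L

195 g Fe; 41.8 L O₂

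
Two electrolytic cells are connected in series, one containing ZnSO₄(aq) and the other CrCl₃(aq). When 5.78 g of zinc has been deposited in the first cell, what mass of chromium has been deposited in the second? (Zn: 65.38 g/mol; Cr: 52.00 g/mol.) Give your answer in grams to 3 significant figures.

n(Zn) = 5.78 / 65.38 = 0.08841 mol
Zn²⁺ + 2e⁻ → Zn, so n(e⁻) = 2 × 0.08841 = 0.1768 mol
Since the cells are in series, n(e⁻) in the Cr cell is also 0.1768 mol.
Cr³⁺ + 3e⁻ → Cr, so n(Cr) = 0.1768 / 3 = 0.05893 mol
m(Cr) = 0.05893 × 52.00 = 3.06 g

3.06 g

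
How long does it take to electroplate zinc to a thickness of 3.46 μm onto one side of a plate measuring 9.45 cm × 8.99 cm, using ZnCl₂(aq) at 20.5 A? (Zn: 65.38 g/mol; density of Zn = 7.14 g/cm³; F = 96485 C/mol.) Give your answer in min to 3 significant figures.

Plated area = 9.45 × 8.99 = 84.96 cm²
Volume = 84.96 × 3.46×10⁻⁴ cm = 0.02940 cm³
m(Zn) = 0.02940 × 7.14 = 0.2099 g
n(Zn) = 0.2099 / 65.38 = 0.003210 mol; n(e⁻) = 2 × 0.003210 = 0.006420 mol
Q = 0.006420 × 96485 = 619.4 C
t = 619.4 / 20.5 = 30.21 s = 0.504 min

0.504 min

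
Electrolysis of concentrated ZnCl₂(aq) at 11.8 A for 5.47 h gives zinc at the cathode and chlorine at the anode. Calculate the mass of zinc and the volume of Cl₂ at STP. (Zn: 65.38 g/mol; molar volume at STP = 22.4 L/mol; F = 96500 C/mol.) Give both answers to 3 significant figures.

Q = 11.8 × 19692 = 2.324×10^5 C; n(e⁻) = 2.324×10^5 / 96500 = 2.408 mol
Cathode: Zn²⁺ + 2e⁻ → Zn → n(Zn) = 2.408/2 = 1.204 mol → 78.7 g
Anode: 2Cl⁻ → Cl₂ + 2e⁻ → n(Cl₂) = 2.408/2 = 1.204 mol → 27.0 L

78.7 g Zn; 27.0 L Cl₂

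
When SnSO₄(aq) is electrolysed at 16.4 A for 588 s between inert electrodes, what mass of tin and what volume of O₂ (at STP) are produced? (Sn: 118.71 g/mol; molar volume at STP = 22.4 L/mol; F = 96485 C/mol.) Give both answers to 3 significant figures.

Q = 16.4 × 588 = 9643 C; n(e⁻) = 9643 / 96485 = 0.09994 mol
Cathode: Sn²⁺ + 2e⁻ → Sn → n(Sn) = 0.09994/2 = 0.04997 mol → 5.93 g
Anode: 2H₂O → O₂ + 4H⁺ + 4e⁻ → n(O₂) = 0.09994/4 = 0.02499 mol → 0.560 L

5.93 g Sn; 0.560 L O₂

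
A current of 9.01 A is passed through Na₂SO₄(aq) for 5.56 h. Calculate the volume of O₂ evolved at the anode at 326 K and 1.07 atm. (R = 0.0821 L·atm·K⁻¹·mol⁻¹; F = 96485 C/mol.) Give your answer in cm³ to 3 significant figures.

Q = It = 9.01 × 20016 = 1.803×10^5 C
n(e⁻) = 1.803×10^5 / 96485 = 1.869 mol
2H₂O → O₂ + 4H⁺ + 4e⁻, so n(O₂) = 1.869 / 4 = 0.4673 mol
V = nRT/P = 0.4673 × 0.0821 × 326 / 1.07 = 11.69 L
= 11700 cm³

11700 cm³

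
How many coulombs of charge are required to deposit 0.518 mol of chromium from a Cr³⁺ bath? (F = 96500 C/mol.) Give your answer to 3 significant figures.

Cr³⁺ + 3e⁻ → Cr, so n(e⁻) = 3 × 0.518 = 1.554 mol
Q = 1.554 × 96500 = 1.500×10^5 C

1.50×10^5 C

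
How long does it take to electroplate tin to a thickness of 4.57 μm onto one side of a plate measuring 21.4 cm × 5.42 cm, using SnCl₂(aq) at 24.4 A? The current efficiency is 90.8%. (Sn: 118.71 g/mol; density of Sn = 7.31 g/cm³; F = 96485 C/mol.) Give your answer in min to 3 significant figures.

0.474 min

Plated area = 21.4 × 5.42 = 116.0 cm²
Volume = 116.0 × 4.57×10⁻⁴ cm = 0.05301 cm³
m(Sn) = 0.05301 × 7.31 = 0.3875 g
n(Sn) = 0.3875 / 118.71 = 0.003264 mol; n(e⁻) = 2 × 0.003264 = 0.006528 mol
Q = 0.006528 × 96485 / 0.908 = 693.7 C
t = 693.7 / 24.4 = 28.43 s = 0.474 min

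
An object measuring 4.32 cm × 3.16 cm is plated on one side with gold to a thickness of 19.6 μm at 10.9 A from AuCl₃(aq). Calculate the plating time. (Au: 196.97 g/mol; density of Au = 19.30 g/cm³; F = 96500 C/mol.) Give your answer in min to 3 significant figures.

Plated area = 4.32 × 3.16 = 13.65 cm²
Volume = 13.65 × 19.6×10⁻⁴ cm = 0.02675 cm³
m(Au) = 0.02675 × 19.30 = 0.5163 g
n(Au) = 0.5163 / 196.97 = 0.002621 mol; n(e⁻) = 3 × 0.002621 = 0.007863 mol
Q = 0.007863 × 96500 = 758.8 C
t = 758.8 / 10.9 = 69.61 s = 1.16 min

1.16 min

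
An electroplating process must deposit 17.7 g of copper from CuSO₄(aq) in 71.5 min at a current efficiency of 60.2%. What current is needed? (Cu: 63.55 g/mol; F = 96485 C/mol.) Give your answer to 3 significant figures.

20.8 A

n(Cu) = 17.7 / 63.55 = 0.2785 mol
Cu²⁺ + 2e⁻ → Cu, so n(e⁻) = 2 × 0.2785 = 0.5570 mol
Q = 0.5570 × 96485 / 0.602 = 89270 C
I = Q / t = 89270 / 4290 s = 20.8 A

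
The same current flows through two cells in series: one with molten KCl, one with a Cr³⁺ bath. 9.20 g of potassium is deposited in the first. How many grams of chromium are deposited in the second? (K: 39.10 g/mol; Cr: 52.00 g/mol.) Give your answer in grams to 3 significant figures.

4.08 g

n(K) = 9.20 / 39.10 = 0.2353 mol
K⁺ + e⁻ → K, so n(e⁻) = 0.2353 mol
In series, the same 0.2353 mol of electrons flows through the second cell.
Cr³⁺ + 3e⁻ → Cr, so n(Cr) = 0.2353 / 3 = 0.07843 mol
m(Cr) = 0.07843 × 52.00 = 4.08 g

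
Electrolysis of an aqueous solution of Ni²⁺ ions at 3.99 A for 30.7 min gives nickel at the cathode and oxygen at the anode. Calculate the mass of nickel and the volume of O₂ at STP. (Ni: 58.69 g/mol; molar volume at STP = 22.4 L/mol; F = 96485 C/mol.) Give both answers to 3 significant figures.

Q = 3.99 × 1842 = 7350 C; n(e⁻) = 7350 / 96485 = 0.07618 mol
Cathode: Ni²⁺ + 2e⁻ → Ni → n(Ni) = 0.07618/2 = 0.03809 mol → 2.24 g
Anode: 2H₂O → O₂ + 4H⁺ + 4e⁻ → n(O₂) = 0.07618/4 = 0.01905 mol → 0.427 L

2.24 g Ni; 0.427 L O₂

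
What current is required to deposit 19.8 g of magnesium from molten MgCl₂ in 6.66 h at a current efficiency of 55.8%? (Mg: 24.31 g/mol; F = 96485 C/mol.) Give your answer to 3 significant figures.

n(Mg) = 19.8 / 24.31 = 0.8145 mol
Mg²⁺ + 2e⁻ → Mg, so n(e⁻) = 2 × 0.8145 = 1.629 mol
Q = 1.629 × 96485 / 0.558 = 2.817×10^5 C
I = Q / t = 2.817×10^5 / 23976 s = 11.7 A

11.7 A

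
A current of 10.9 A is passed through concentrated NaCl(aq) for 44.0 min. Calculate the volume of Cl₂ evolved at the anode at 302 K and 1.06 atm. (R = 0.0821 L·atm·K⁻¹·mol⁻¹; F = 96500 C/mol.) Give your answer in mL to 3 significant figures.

3490 mL

Charge passed = 10.9 × 2640 = 28780 C
n(e⁻) = 28780 / 96500 = 0.2982 mol
2Cl⁻ → Cl₂ + 2e⁻, so n(Cl₂) = 0.2982 / 2 = 0.1491 mol
V = nRT/P = 0.1491 × 0.0821 × 302 / 1.06 = 3.488 L
= 3490 mL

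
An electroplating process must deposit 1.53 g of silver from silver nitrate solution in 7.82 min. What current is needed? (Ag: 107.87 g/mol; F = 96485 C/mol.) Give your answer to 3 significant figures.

n(Ag) = 1.53 / 107.87 = 0.01418 mol
Ag⁺ + e⁻ → Ag, so n(e⁻) = 0.01418 mol
Q = 0.01418 × 96485 = 1368 C
I = Q / t = 1368 / 469.2 s = 2.92 A

2.92 A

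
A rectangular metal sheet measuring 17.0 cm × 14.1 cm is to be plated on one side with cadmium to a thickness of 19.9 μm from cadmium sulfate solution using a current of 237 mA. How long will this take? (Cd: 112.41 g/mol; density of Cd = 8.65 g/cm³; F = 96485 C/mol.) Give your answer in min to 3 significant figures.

Plated area = 17.0 × 14.1 = 239.7 cm²
Volume = 239.7 × 19.9×10⁻⁴ cm = 0.4770 cm³
m(Cd) = 0.4770 × 8.65 = 4.126 g
n(Cd) = 4.126 / 112.41 = 0.03670 mol; n(e⁻) = 2 × 0.03670 = 0.07340 mol
Q = 0.07340 × 96485 = 7082 C
t = 7082 / 0.237 = 29880 s = 498 min

498 min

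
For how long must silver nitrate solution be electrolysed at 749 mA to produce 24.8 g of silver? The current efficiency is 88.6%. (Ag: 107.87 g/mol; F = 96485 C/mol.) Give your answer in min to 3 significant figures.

n(Ag) = 24.8 / 107.87 = 0.2299 mol
Ag⁺ + e⁻ → Ag, so n(e⁻) = 0.2299 mol
Q = 0.2299 × 96485 / 0.886 = 25040 C
t = Q / I = 25040 / 0.749 = 33430 s = 557 min

557 min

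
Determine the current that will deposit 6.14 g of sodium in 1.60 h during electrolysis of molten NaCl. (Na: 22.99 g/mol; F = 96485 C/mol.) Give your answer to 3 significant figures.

n(Na) = 6.14 / 22.99 = 0.2671 mol
Na⁺ + e⁻ → Na, so n(e⁻) = 0.2671 mol
Q = 0.2671 × 96485 = 25770 C
I = Q / t = 25770 / 5760 s = 4.47 A

4.47 A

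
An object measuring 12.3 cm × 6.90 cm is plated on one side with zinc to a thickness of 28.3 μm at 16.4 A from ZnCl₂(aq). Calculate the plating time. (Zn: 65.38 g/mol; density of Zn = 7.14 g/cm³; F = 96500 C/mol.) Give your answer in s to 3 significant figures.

309 s

Plated area = 12.3 × 6.90 = 84.87 cm²
Volume = 84.87 × 28.3×10⁻⁴ cm = 0.2402 cm³
m(Zn) = 0.2402 × 7.14 = 1.715 g
n(Zn) = 1.715 / 65.38 = 0.02623 mol; n(e⁻) = 2 × 0.02623 = 0.05246 mol
Q = 0.05246 × 96500 = 5062 C
t = 5062 / 16.4 = 308.7 s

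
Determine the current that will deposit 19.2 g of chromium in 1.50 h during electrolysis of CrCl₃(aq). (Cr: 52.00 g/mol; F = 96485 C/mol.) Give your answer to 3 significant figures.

n(Cr) = 19.2 / 52.00 = 0.3692 mol
Cr³⁺ + 3e⁻ → Cr, so n(e⁻) = 3 × 0.3692 = 1.108 mol
Q = 1.108 × 96485 = 1.069×10^5 C
I = Q / t = 1.069×10^5 / 5400 s = 19.8 A

19.8 A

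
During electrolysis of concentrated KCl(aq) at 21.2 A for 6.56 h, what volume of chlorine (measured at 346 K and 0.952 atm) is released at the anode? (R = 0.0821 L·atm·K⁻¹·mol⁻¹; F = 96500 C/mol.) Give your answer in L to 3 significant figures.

77.4 L

Q = It = 21.2 × 23616 = 5.007×10^5 C
n(e⁻) = 5.007×10^5 / 96500 = 5.189 mol
2Cl⁻ → Cl₂ + 2e⁻, so n(Cl₂) = 5.189 / 2 = 2.595 mol
V = nRT/P = 2.595 × 0.0821 × 346 / 0.952 = 77.43 L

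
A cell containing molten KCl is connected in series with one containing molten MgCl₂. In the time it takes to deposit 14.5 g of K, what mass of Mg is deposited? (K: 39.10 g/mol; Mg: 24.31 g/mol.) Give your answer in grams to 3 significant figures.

n(K) = 14.5 / 39.10 = 0.3708 mol
K⁺ + e⁻ → K, so n(e⁻) = 0.3708 mol
Since the cells are in series, n(e⁻) in the Mg cell is also 0.3708 mol.
Mg²⁺ + 2e⁻ → Mg, so n(Mg) = 0.3708 / 2 = 0.1854 mol
m(Mg) = 0.1854 × 24.31 = 4.51 g

4.51 g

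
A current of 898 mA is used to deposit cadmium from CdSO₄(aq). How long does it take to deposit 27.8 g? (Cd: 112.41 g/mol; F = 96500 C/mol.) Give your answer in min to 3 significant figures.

n(Cd) = 27.8 / 112.41 = 0.2473 mol
Cd²⁺ + 2e⁻ → Cd, so n(e⁻) = 2 × 0.2473 = 0.4946 mol
Q = 0.4946 × 96500 = 47730 C
t = Q / I = 47730 / 0.898 = 53150 s = 886 min

886 min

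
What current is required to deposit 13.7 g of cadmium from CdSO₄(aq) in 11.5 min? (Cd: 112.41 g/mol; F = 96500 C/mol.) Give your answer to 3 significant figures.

n(Cd) = 13.7 / 112.41 = 0.1219 mol
Cd²⁺ + 2e⁻ → Cd, so n(e⁻) = 2 × 0.1219 = 0.2438 mol
Q = 0.2438 × 96500 = 23530 C
I = Q / t = 23530 / 690 s = 34.1 A

34.1 A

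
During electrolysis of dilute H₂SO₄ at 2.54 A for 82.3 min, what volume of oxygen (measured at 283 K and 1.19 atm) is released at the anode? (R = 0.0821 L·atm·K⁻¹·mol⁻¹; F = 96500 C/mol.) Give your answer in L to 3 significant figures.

Q = 2.54 A × 4938 s = 12540 C
n(e⁻) = Q/F = 12540/96500 = 0.1299 mol
2H₂O → O₂ + 4H⁺ + 4e⁻, so n(O₂) = 0.1299 / 4 = 0.03248 mol
V = nRT/P = 0.03248 × 0.0821 × 283 / 1.19 = 0.6342 L

0.634 L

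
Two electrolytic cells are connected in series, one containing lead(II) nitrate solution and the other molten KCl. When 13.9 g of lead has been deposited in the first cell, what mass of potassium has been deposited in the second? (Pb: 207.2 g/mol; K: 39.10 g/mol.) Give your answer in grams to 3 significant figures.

n(Pb) = 13.9 / 207.2 = 0.06708 mol
Pb²⁺ + 2e⁻ → Pb, so n(e⁻) = 2 × 0.06708 = 0.1342 mol
Same current for the same time ⇒ same n(e⁻) = 0.1342 mol in both cells.
K⁺ + e⁻ → K, so n(K) = 0.1342 mol
m(K) = 0.1342 × 39.10 = 5.25 g

5.25 g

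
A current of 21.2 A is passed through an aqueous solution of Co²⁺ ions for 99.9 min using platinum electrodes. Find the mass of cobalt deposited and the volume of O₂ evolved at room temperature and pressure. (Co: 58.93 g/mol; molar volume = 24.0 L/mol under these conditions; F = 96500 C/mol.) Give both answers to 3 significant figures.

Q = 21.2 × 5994 = 1.271×10^5 C; n(e⁻) = 1.271×10^5 / 96500 = 1.317 mol
Cathode: Co²⁺ + 2e⁻ → Co → n(Co) = 1.317/2 = 0.6585 mol → 38.8 g
Anode: 2H₂O → O₂ + 4H⁺ + 4e⁻ → n(O₂) = 1.317/4 = 0.3293 mol → 7.90 L

38.8 g Co; 7.90 L O₂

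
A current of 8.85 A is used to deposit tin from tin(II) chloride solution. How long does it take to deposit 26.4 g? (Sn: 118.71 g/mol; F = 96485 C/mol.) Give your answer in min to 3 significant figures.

80.8 min

n(Sn) = 26.4 / 118.71 = 0.2224 mol
Sn²⁺ + 2e⁻ → Sn, so n(e⁻) = 2 × 0.2224 = 0.4448 mol
Q = 0.4448 × 96485 = 42920 C
t = Q / I = 42920 / 8.85 = 4850 s = 80.8 min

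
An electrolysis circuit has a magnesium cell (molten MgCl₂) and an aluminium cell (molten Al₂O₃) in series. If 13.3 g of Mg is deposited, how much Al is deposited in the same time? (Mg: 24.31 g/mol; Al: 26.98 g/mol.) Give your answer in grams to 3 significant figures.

n(Mg) = 13.3 / 24.31 = 0.5471 mol
Mg²⁺ + 2e⁻ → Mg, so n(e⁻) = 2 × 0.5471 = 1.094 mol
Since the cells are in series, n(e⁻) in the Al cell is also 1.094 mol.
Al³⁺ + 3e⁻ → Al, so n(Al) = 1.094 / 3 = 0.3647 mol
m(Al) = 0.3647 × 26.98 = 9.84 g

9.84 g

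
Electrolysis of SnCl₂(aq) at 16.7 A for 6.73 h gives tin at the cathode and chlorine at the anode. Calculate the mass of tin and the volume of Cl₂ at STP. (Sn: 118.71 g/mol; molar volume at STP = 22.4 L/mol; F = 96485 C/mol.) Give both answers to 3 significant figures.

Q = 16.7 × 24228 = 4.046×10^5 C; n(e⁻) = 4.046×10^5 / 96485 = 4.193 mol
Cathode: Sn²⁺ + 2e⁻ → Sn → n(Sn) = 4.193/2 = 2.097 mol → 249 g
Anode: 2Cl⁻ → Cl₂ + 2e⁻ → n(Cl₂) = 4.193/2 = 2.097 mol → 47.0 L

249 g Sn; 47.0 L Cl₂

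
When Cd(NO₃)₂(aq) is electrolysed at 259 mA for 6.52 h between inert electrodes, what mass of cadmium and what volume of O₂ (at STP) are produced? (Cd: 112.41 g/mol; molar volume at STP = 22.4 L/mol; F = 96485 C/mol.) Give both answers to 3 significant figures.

Q = 0.259 × 23472 = 6079 C; n(e⁻) = 6079 / 96485 = 0.06300 mol
Cathode: Cd²⁺ + 2e⁻ → Cd → n(Cd) = 0.06300/2 = 0.03150 mol → 3.54 g
Anode: 2H₂O → O₂ + 4H⁺ + 4e⁻ → n(O₂) = 0.06300/4 = 0.01575 mol → 0.353 L

3.54 g Cd; 0.353 L O₂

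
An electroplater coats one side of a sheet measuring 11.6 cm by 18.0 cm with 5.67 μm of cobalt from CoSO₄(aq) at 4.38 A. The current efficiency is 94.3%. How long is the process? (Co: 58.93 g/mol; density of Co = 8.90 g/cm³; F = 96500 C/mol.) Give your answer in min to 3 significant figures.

Plated area = 11.6 × 18.0 = 208.8 cm²
Volume = 208.8 × 5.67×10⁻⁴ cm = 0.1184 cm³
m(Co) = 0.1184 × 8.90 = 1.054 g
n(Co) = 1.054 / 58.93 = 0.01789 mol; n(e⁻) = 2 × 0.01789 = 0.03578 mol
Q = 0.03578 × 96500 / 0.943 = 3661 C
t = 3661 / 4.38 = 835.8 s = 13.9 min

13.9 min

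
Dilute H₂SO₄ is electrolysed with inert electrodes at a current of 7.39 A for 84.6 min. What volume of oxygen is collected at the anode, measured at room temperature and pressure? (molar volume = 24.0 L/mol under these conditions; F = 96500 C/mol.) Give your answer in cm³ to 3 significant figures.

Q = It = 7.39 × 5076 = 37510 C
n(e⁻) = Q/F = 37510/96500 = 0.3887 mol
2H₂O → O₂ + 4H⁺ + 4e⁻, so n(O₂) = 0.3887 / 4 = 0.09718 mol
V = 0.09718 × 24.0 = 2.332 L
= 2330 cm³

2330 cm³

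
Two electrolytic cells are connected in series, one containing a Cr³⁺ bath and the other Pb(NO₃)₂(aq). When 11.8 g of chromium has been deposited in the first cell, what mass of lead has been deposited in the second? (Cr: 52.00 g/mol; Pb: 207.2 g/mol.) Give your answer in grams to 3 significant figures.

n(Cr) = 11.8 / 52.00 = 0.2269 mol
Cr³⁺ + 3e⁻ → Cr, so n(e⁻) = 3 × 0.2269 = 0.6807 mol
The cells are in series, so the same charge (and hence the same n(e⁻) = 0.6807 mol) passes through both.
Pb²⁺ + 2e⁻ → Pb, so n(Pb) = 0.6807 / 2 = 0.3404 mol
m(Pb) = 0.3404 × 207.2 = 70.5 g

70.5 g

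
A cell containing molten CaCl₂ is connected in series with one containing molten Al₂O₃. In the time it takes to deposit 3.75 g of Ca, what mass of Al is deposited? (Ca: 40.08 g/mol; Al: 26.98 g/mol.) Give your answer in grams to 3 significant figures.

1.68 g

n(Ca) = 3.75 / 40.08 = 0.09356 mol
Ca²⁺ + 2e⁻ → Ca, so n(e⁻) = 2 × 0.09356 = 0.1871 mol
In series, the same 0.1871 mol of electrons flows through the second cell.
Al³⁺ + 3e⁻ → Al, so n(Al) = 0.1871 / 3 = 0.06237 mol
m(Al) = 0.06237 × 26.98 = 1.68 g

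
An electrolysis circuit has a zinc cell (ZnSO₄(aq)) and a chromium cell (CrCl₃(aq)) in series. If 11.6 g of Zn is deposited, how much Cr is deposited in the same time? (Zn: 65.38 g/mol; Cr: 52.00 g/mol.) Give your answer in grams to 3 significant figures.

6.15 g

n(Zn) = 11.6 / 65.38 = 0.1774 mol
Zn²⁺ + 2e⁻ → Zn, so n(e⁻) = 2 × 0.1774 = 0.3548 mol
Same current for the same time ⇒ same n(e⁻) = 0.3548 mol in both cells.
Cr³⁺ + 3e⁻ → Cr, so n(Cr) = 0.3548 / 3 = 0.1183 mol
m(Cr) = 0.1183 × 52.00 = 6.15 g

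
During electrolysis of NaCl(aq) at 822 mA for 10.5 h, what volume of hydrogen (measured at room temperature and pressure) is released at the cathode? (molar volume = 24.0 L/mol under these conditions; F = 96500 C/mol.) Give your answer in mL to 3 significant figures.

Q = It = 0.822 × 37800 = 31070 C
Moles of electrons = 31070 / 96500 = 0.3220 mol
2H⁺ + 2e⁻ → H₂, so n(H₂) = 0.3220 / 2 = 0.1610 mol
V = 0.1610 × 24.0 = 3.864 L
= 3860 mL

3860 mL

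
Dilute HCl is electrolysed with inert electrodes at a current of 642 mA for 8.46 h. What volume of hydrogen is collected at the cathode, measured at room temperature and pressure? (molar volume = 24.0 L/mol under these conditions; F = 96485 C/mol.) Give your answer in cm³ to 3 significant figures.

Charge passed = 0.642 × 30456 = 19550 C
n(e⁻) = 19550 / 96485 = 0.2026 mol
2H⁺ + 2e⁻ → H₂, so n(H₂) = 0.2026 / 2 = 0.1013 mol
V = 0.1013 × 24.0 = 2.431 L
= 2430 cm³

2430 cm³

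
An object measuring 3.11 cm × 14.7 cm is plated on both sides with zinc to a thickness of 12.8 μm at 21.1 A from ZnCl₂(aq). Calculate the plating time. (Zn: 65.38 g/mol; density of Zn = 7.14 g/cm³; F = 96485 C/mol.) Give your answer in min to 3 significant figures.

1.95 min

Plated area = 2 × 3.11 × 14.7 = 91.43 cm²
Volume = 91.43 × 12.8×10⁻⁴ cm = 0.1170 cm³
m(Zn) = 0.1170 × 7.14 = 0.8354 g
n(Zn) = 0.8354 / 65.38 = 0.01278 mol; n(e⁻) = 2 × 0.01278 = 0.02556 mol
Q = 0.02556 × 96485 = 2466 C
t = 2466 / 21.1 = 116.9 s = 1.95 min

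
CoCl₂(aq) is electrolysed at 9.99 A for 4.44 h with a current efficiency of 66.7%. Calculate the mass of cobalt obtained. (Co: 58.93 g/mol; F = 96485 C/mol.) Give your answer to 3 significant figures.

Q = 9.99 × 15984 = 1.597×10^5 C
n(e⁻) = 1.597×10^5 / 96485 = 1.655 mol
Co²⁺ + 2e⁻ → Co, so theoretical m(Co) = 0.8275 × 58.93 = 48.76 g
Actual mass = 66.7% × 48.76 = 32.5 g

32.5 g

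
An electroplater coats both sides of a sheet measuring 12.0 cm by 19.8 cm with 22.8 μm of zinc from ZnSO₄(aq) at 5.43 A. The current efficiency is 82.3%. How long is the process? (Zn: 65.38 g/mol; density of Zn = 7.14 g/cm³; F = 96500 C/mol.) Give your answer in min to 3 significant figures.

85.2 min

Plated area = 2 × 12.0 × 19.8 = 475.2 cm²
Volume = 475.2 × 22.8×10⁻⁴ cm = 1.083 cm³
m(Zn) = 1.083 × 7.14 = 7.733 g
n(Zn) = 7.733 / 65.38 = 0.1183 mol; n(e⁻) = 2 × 0.1183 = 0.2366 mol
Q = 0.2366 × 96500 / 0.823 = 27740 C
t = 27740 / 5.43 = 5109 s = 85.2 min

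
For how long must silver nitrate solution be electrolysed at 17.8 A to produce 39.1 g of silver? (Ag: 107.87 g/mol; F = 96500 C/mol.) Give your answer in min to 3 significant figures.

32.8 min

n(Ag) = 39.1 / 107.87 = 0.3625 mol
Ag⁺ + e⁻ → Ag, so n(e⁻) = 0.3625 mol
Q = 0.3625 × 96500 = 34980 C
t = Q / I = 34980 / 17.8 = 1965 s = 32.8 min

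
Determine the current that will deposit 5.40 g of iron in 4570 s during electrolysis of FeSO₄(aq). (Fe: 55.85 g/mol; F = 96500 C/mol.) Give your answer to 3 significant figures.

4.08 A

n(Fe) = 5.40 / 55.85 = 0.09669 mol
Fe²⁺ + 2e⁻ → Fe, so n(e⁻) = 2 × 0.09669 = 0.1934 mol
Q = 0.1934 × 96500 = 18660 C
I = Q / t = 18660 / 4570 s = 4.08 A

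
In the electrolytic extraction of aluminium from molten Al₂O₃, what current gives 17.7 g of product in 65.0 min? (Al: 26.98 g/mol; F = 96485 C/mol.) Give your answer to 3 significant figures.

48.7 A

n(Al) = 17.7 / 26.98 = 0.6560 mol
Al³⁺ + 3e⁻ → Al, so n(e⁻) = 3 × 0.6560 = 1.968 mol
Q = 1.968 × 96485 = 1.899×10^5 C
I = Q / t = 1.899×10^5 / 3900 s = 48.7 A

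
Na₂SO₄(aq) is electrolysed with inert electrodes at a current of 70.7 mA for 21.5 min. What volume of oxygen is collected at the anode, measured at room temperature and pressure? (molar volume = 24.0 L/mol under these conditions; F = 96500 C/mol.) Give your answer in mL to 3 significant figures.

5.67 mL

Q = It = 0.0707 × 1290 = 91.20 C
n(e⁻) = 91.20 / 96500 = 9.451×10^-4 mol
2H₂O → O₂ + 4H⁺ + 4e⁻, so n(O₂) = 9.451×10^-4 / 4 = 2.363×10^-4 mol
V = 2.363×10^-4 × 24.0 = 0.005671 L
= 5.67 mL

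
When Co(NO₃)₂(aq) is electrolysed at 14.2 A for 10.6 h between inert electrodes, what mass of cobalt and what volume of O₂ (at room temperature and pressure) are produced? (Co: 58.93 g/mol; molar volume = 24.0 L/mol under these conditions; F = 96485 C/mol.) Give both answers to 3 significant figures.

165 g Co; 33.7 L O₂

Q = 14.2 × 38160 = 5.419×10^5 C; n(e⁻) = 5.419×10^5 / 96485 = 5.616 mol
Cathode: Co²⁺ + 2e⁻ → Co → n(Co) = 5.616/2 = 2.808 mol → 165 g
Anode: 2H₂O → O₂ + 4H⁺ + 4e⁻ → n(O₂) = 5.616/4 = 1.404 mol → 33.7 L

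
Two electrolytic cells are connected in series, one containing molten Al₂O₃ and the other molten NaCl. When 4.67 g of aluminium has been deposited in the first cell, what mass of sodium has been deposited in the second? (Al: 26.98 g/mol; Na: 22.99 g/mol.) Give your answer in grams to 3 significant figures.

11.9 g

n(Al) = 4.67 / 26.98 = 0.1731 mol
Al³⁺ + 3e⁻ → Al, so n(e⁻) = 3 × 0.1731 = 0.5193 mol
In series, the same 0.5193 mol of electrons flows through the second cell.
Na⁺ + e⁻ → Na, so n(Na) = 0.5193 mol
m(Na) = 0.5193 × 22.99 = 11.9 g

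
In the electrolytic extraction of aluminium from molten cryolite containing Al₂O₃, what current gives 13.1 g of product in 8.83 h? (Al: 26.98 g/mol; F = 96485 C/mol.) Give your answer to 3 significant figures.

n(Al) = 13.1 / 26.98 = 0.4855 mol
Al³⁺ + 3e⁻ → Al, so n(e⁻) = 3 × 0.4855 = 1.457 mol
Q = 1.457 × 96485 = 1.406×10^5 C
I = Q / t = 1.406×10^5 / 31788 s = 4.42 A

4.42 A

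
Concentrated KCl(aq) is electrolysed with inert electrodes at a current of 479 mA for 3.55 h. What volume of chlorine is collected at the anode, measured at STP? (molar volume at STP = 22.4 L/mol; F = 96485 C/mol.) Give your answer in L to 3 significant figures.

Q = It = 0.479 × 12780 = 6122 C
n(e⁻) = 6122 / 96485 = 0.06345 mol
2Cl⁻ → Cl₂ + 2e⁻, so n(Cl₂) = 0.06345 / 2 = 0.03173 mol
V = 0.03173 × 22.4 = 0.7108 L

0.711 L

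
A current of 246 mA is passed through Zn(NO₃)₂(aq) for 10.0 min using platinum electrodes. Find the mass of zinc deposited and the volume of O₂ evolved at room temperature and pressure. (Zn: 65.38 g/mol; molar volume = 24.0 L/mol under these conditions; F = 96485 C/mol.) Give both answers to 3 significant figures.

0.0500 g Zn; 0.00918 L O₂

Q = 0.246 × 600 = 147.6 C; n(e⁻) = 147.6 / 96485 = 0.001530 mol
Cathode: Zn²⁺ + 2e⁻ → Zn → n(Zn) = 0.001530/2 = 7.650×10^-4 mol → 0.0500 g
Anode: 2H₂O → O₂ + 4H⁺ + 4e⁻ → n(O₂) = 0.001530/4 = 3.825×10^-4 mol → 0.00918 L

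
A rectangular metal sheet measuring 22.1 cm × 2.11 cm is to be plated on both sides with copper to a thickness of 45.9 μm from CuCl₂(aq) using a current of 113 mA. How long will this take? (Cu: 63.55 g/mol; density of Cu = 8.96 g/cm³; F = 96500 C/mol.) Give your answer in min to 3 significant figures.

Plated area = 2 × 22.1 × 2.11 = 93.26 cm²
Volume = 93.26 × 45.9×10⁻⁴ cm = 0.4281 cm³
m(Cu) = 0.4281 × 8.96 = 3.836 g
n(Cu) = 3.836 / 63.55 = 0.06036 mol; n(e⁻) = 2 × 0.06036 = 0.1207 mol
Q = 0.1207 × 96500 = 11650 C
t = 11650 / 0.113 = 1.031×10^5 s = 1720 min

1720 min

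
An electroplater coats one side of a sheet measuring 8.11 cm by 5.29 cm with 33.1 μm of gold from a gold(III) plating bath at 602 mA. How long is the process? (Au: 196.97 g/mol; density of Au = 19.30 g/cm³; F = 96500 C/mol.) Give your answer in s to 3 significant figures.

6690 s

Plated area = 8.11 × 5.29 = 42.90 cm²
Volume = 42.90 × 33.1×10⁻⁴ cm = 0.1420 cm³
m(Au) = 0.1420 × 19.30 = 2.741 g
n(Au) = 2.741 / 196.97 = 0.01392 mol; n(e⁻) = 3 × 0.01392 = 0.04176 mol
Q = 0.04176 × 96500 = 4030 C
t = 4030 / 0.602 = 6694 s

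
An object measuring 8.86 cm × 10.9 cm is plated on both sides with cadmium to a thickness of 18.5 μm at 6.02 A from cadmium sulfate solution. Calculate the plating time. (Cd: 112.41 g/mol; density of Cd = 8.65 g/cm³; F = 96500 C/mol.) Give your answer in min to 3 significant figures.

Plated area = 2 × 8.86 × 10.9 = 193.1 cm²
Volume = 193.1 × 18.5×10⁻⁴ cm = 0.3572 cm³
m(Cd) = 0.3572 × 8.65 = 3.090 g
n(Cd) = 3.090 / 112.41 = 0.02749 mol; n(e⁻) = 2 × 0.02749 = 0.05498 mol
Q = 0.05498 × 96500 = 5306 C
t = 5306 / 6.02 = 881.4 s = 14.7 min

14.7 min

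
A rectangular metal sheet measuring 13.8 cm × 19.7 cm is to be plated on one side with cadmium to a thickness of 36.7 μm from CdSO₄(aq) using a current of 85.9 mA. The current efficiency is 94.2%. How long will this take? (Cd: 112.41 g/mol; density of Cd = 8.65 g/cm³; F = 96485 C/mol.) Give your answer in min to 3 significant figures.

Plated area = 13.8 × 19.7 = 271.9 cm²
Volume = 271.9 × 36.7×10⁻⁴ cm = 0.9979 cm³
m(Cd) = 0.9979 × 8.65 = 8.632 g
n(Cd) = 8.632 / 112.41 = 0.07679 mol; n(e⁻) = 2 × 0.07679 = 0.1536 mol
Q = 0.1536 × 96485 / 0.942 = 15730 C
t = 15730 / 0.0859 = 1.831×10^5 s = 3050 min

3050 min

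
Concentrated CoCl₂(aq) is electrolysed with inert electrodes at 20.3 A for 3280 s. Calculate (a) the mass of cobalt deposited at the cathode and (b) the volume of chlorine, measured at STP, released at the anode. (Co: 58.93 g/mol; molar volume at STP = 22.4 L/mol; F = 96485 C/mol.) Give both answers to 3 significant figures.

Q = 20.3 × 3280 = 66580 C; n(e⁻) = 66580 / 96485 = 0.6901 mol
Cathode: Co²⁺ + 2e⁻ → Co → n(Co) = 0.6901/2 = 0.3451 mol → 20.3 g
Anode: 2Cl⁻ → Cl₂ + 2e⁻ → n(Cl₂) = 0.6901/2 = 0.3451 mol → 7.73 L

20.3 g Co; 7.73 L Cl₂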